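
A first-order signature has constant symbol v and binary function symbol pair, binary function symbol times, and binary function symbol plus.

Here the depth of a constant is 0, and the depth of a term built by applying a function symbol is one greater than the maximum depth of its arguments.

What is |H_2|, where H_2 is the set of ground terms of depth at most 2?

49

Write N_k for the number of ground terms of depth ≤ k. A term of depth ≤ k is either a constant or a function symbol applied to arguments of depth ≤ k−1, so N_k = 1 + N_{k-1}^2 + N_{k-1}^2 + N_{k-1}^2.
N_0 = 1
N_1 = 1 + 1^2 + 1^2 + 1^2 = 4
N_2 = 1 + 4^2 + 4^2 + 4^2 = 49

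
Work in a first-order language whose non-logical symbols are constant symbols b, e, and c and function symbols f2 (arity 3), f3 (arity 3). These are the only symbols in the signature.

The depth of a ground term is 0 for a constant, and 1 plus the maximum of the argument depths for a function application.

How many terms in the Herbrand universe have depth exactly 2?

370332

Let N_k = |{terms of depth ≤ k}|. Then N_0 = 3 and N_k = 3 + N_{k-1}^3 + N_{k-1}^3 for k ≥ 1 (one summand per function symbol, arity giving the exponent).
N_0 = 3
N_1 = 3 + 3^3 + 3^3 = 57
N_2 = 3 + 57^3 + 57^3 = 370389
Terms of depth exactly 2: N_2 − N_1 = 370389 − 57 = 370332.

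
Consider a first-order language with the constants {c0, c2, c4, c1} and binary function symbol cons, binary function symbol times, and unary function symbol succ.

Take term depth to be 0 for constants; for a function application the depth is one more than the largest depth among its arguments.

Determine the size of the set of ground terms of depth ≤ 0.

Let N_k = |{terms of depth ≤ k}|. Then N_0 = 4 and N_k = 4 + N_{k-1}^2 + N_{k-1}^2 + N_{k-1} for k ≥ 1 (one summand per function symbol, arity giving the exponent).
N_0 = 4
Explicitly: c0, c2, c4, c1.

4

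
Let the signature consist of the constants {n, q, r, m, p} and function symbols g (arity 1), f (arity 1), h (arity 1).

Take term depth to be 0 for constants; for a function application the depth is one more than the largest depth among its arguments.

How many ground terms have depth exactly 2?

Write N_k for the number of ground terms of depth ≤ k. A term of depth ≤ k is either a constant or a function symbol applied to arguments of depth ≤ k−1, so N_k = 5 + N_{k-1} + N_{k-1} + N_{k-1}.
N_0 = 5
N_1 = 5 + 5 + 5 + 5 = 20
N_2 = 5 + 20 + 20 + 20 = 65
Terms of depth exactly 2: N_2 − N_1 = 65 − 20 = 45.

45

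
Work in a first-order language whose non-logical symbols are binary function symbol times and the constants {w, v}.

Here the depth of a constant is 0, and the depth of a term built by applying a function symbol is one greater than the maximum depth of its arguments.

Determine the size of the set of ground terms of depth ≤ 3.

Write N_k for the number of ground terms of depth ≤ k. A term of depth ≤ k is either a constant or a function symbol applied to arguments of depth ≤ k−1, so N_k = 2 + N_{k-1}^2.
N_0 = 2
N_1 = 2 + 2^2 = 6
N_2 = 2 + 6^2 = 38
N_3 = 2 + 38^2 = 1446

1446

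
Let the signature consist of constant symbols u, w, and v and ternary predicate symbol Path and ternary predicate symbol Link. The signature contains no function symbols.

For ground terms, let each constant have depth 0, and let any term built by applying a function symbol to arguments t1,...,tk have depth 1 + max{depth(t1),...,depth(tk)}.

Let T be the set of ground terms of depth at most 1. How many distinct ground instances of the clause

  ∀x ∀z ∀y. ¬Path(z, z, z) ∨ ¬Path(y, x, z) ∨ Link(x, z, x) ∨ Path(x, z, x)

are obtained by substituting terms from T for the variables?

Ground terms of depth ≤ 1:
  With no function symbols every ground term is a constant, so there are exactly 3 ground terms at every depth bound.
  N_0 = 3
  N_1 = 3
So there are 3 ground terms available for substitution.
Each of x, z, y ranges independently over the available ground terms, and distinct assignments produce distinct instances.
Number of ground instances = 3^3 = 27.

27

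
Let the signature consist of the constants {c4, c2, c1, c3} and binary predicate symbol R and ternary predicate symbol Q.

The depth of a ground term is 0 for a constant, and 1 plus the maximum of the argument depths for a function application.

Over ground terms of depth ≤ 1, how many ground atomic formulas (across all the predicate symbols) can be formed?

80

First count ground terms of depth ≤ 1.
With no function symbols every ground term is a constant, so there are exactly 4 ground terms at every depth bound.
N_0 = 4
N_1 = 4
Explicitly: c4, c2, c1, c3.
So |H| = 4.
A ground atom is a predicate applied to a tuple of terms from H, so the count is the sum over predicates of |H|^arity:
  R: 4^2 = 16;  Q: 4^3 = 64
Total ground atoms: 16 + 64 = 80.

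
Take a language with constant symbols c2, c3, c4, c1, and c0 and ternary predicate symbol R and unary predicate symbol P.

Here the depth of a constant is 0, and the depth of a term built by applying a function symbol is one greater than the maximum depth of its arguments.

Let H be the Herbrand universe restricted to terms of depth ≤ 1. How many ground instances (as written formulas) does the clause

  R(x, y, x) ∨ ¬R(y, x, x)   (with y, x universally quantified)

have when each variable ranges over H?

Ground terms of depth ≤ 1:
  With no function symbols every ground term is a constant, so there are exactly 5 ground terms at every depth bound.
  N_0 = 5
  N_1 = 5
  Explicitly: c2, c3, c4, c1, c0.
So there are 5 ground terms available for substitution.
There are 2 variables to instantiate (y, x), each occurring in at least one literal, so different choices give different ground instances.
Number of ground instances = 5^2 = 25.

25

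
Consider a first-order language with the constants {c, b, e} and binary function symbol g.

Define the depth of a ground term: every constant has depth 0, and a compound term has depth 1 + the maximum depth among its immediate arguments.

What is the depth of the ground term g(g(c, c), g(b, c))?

2

depth(g(c, c)) = 1 + max(0, 0) = 1
depth(g(b, c)) = 1 + max(0, 0) = 1
depth(g(g(c, c), g(b, c))) = 1 + max(1, 1) = 2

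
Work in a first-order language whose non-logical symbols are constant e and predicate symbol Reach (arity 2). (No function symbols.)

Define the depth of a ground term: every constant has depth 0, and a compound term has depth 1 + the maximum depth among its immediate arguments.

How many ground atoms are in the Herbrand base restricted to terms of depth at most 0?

First count ground terms of depth ≤ 0.
With no function symbols every ground term is a constant, so there is exactly 1 ground term at every depth bound.
N_0 = 1
Explicitly: e.
So |H| = 1.
For each predicate symbol, the number of ground atoms is |H| raised to its arity; summing:
  Reach: 1^2 = 1
Total ground atoms: 1.

1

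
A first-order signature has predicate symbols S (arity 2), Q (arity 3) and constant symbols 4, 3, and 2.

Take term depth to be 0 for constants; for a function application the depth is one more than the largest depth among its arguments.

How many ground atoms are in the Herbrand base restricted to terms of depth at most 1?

First count ground terms of depth ≤ 1.
With no function symbols every ground term is a constant, so there are exactly 3 ground terms at every depth bound.
N_0 = 3
N_1 = 3
Explicitly: 4, 3, 2.
So |H| = 3.
Each predicate of arity r yields |H|^r ground atoms (one per choice of an r-tuple from H):
  S: 3^2 = 9;  Q: 3^3 = 27
Total ground atoms: 9 + 27 = 36.

36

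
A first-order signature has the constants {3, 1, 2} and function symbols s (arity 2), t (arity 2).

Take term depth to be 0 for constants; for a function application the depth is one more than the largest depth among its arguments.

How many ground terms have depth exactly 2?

864

Count level by level. With function symbols s/2, t/2, the terms of depth ≤ k are the 3 constants together with each function applied to depth-≤(k−1) tuples, so N_k = 3 + N_{k-1}^2 + N_{k-1}^2.
N_0 = 3
N_1 = 3 + 3^2 + 3^2 = 21
N_2 = 3 + 21^2 + 21^2 = 885
Terms of depth exactly 2: N_2 − N_1 = 885 − 21 = 864.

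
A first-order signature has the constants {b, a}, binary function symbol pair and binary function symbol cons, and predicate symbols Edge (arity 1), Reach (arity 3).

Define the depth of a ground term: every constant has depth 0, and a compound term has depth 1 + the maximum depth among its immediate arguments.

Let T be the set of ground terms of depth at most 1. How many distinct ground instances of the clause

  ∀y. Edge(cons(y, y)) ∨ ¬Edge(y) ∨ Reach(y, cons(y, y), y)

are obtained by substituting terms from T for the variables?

10

Ground terms of depth ≤ 1:
  If N_k denotes the number of depth-≤k ground terms, the 2 constants give N_0 = 2, and each function symbol of arity r contributes N_{k-1}^r new terms at level k: N_k = 2 + N_{k-1}^2 + N_{k-1}^2.
  N_0 = 2
  N_1 = 2 + 2^2 + 2^2 = 10
So there are 10 ground terms available for substitution.
The body mentions the single quantified variable y; since ground terms form a free algebra, no two substitutions collapse to the same formula.
Number of ground instances = 10.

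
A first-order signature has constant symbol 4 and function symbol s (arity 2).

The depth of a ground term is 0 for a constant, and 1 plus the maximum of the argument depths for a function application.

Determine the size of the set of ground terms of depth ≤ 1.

If N_k denotes the number of depth-≤k ground terms, the 1 constant gives N_0 = 1, and each function symbol of arity r contributes N_{k-1}^r new terms at level k: N_k = 1 + N_{k-1}^2.
N_0 = 1
N_1 = 1 + 1^2 = 2
Explicitly: 4, s(4, 4).

2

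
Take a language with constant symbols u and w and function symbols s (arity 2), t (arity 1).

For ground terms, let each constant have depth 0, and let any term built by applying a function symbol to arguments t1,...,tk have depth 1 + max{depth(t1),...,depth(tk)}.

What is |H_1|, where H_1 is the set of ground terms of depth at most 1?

Let N_k = |{terms of depth ≤ k}|. Then N_0 = 2 and N_k = 2 + N_{k-1}^2 + N_{k-1} for k ≥ 1 (one summand per function symbol, arity giving the exponent).
N_0 = 2
N_1 = 2 + 2^2 + 2 = 8
Explicitly: u, w, s(u, u), s(u, w), s(w, u), s(w, w), t(u), t(w).

8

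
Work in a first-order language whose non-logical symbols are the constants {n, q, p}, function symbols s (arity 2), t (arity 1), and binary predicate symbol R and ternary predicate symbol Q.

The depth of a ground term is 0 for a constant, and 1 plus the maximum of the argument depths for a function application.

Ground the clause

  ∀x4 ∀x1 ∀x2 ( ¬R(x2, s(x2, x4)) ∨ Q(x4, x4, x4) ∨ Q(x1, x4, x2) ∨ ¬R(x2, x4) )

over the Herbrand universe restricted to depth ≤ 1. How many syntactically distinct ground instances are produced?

3375

Ground terms of depth ≤ 1:
  If N_k denotes the number of depth-≤k ground terms, the 3 constants give N_0 = 3, and each function symbol of arity r contributes N_{k-1}^r new terms at level k: N_k = 3 + N_{k-1}^2 + N_{k-1}.
  N_0 = 3
  N_1 = 3 + 3^2 + 3 = 15
So there are 15 ground terms available for substitution.
The clause has 3 distinct variables (x4, x1, x2), each appearing in the body. In the free term algebra distinct substitutions yield syntactically distinct ground instances.
Number of ground instances = 15^3 = 3375.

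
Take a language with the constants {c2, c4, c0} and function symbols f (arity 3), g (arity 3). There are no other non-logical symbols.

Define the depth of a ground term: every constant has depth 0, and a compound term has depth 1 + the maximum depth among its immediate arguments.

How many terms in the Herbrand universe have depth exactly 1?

Count level by level. With function symbols f/3, g/3, the terms of depth ≤ k are the 3 constants together with each function applied to depth-≤(k−1) tuples, so N_k = 3 + N_{k-1}^3 + N_{k-1}^3.
N_0 = 3
N_1 = 3 + 3^3 + 3^3 = 57
Terms of depth exactly 1: N_1 − N_0 = 57 − 3 = 54.

54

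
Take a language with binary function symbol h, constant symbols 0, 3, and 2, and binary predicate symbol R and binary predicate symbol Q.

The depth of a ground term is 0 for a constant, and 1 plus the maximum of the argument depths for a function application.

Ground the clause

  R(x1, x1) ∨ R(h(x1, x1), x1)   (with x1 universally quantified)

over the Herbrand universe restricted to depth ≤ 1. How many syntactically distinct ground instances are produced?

12

Ground terms of depth ≤ 1:
  Let N_k = |{terms of depth ≤ k}|. Then N_0 = 3 and N_k = 3 + N_{k-1}^2 for k ≥ 1 (one summand per function symbol, arity giving the exponent).
  N_0 = 3
  N_1 = 3 + 3^2 = 12
So there are 12 ground terms available for substitution.
There is 1 variable to instantiate (x1),  occurring in at least one literal, so different choices give different ground instances.
Number of ground instances = 12.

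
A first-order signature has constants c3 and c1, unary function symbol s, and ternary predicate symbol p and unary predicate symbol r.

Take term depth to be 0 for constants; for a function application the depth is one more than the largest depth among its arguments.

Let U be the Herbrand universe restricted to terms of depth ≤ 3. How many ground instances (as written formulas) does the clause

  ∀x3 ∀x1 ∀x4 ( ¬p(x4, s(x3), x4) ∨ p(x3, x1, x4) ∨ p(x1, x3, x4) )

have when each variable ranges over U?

512

Ground terms of depth ≤ 3:
  If N_k denotes the number of depth-≤k ground terms, the 2 constants give N_0 = 2, and each function symbol of arity r contributes N_{k-1}^r new terms at level k: N_k = 2 + N_{k-1}.
  N_0 = 2
  N_1 = 2 + 2 = 4
  N_2 = 2 + 4 = 6
  N_3 = 2 + 6 = 8
So there are 8 ground terms available for substitution.
Each of x3, x1, x4 ranges independently over the available ground terms, and distinct assignments produce distinct instances.
Number of ground instances = 8^3 = 512.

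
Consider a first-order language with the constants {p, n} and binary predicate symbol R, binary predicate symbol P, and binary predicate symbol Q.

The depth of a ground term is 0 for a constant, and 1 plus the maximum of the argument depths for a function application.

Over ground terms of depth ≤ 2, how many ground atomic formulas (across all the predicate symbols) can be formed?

First count ground terms of depth ≤ 2.
With no function symbols every ground term is a constant, so there are exactly 2 ground terms at every depth bound.
N_0 = 2
N_1 = 2
N_2 = 2
So |H| = 2.
A ground atom is a predicate applied to a tuple of terms from H, so the count is the sum over predicates of |H|^arity:
  R: 2^2 = 4;  P: 2^2 = 4;  Q: 2^2 = 4
Total ground atoms: 4 + 4 + 4 = 12.

12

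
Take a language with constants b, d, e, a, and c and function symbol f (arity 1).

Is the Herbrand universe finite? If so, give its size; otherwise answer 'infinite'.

The signature has at least one function symbol (f, arity 1) and at least one constant (b).
Iterating f gives infinitely many distinct ground terms: b, f(b), f(f(b)), ...
So the Herbrand universe is infinite.

infinite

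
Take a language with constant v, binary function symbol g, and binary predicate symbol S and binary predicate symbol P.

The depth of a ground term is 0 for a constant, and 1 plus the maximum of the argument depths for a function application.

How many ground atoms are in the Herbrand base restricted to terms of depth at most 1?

First count ground terms of depth ≤ 1.
Let N_k = |{terms of depth ≤ k}|. Then N_0 = 1 and N_k = 1 + N_{k-1}^2 for k ≥ 1 (one summand per function symbol, arity giving the exponent).
N_0 = 1
N_1 = 1 + 1^2 = 2
Explicitly: v, g(v, v).
So |H| = 2.
Ground atoms are formed by filling each argument slot of a predicate with a term from H, so an r-ary predicate gives |H|^r atoms:
  S: 2^2 = 4;  P: 2^2 = 4
Total ground atoms: 4 + 4 = 8.

8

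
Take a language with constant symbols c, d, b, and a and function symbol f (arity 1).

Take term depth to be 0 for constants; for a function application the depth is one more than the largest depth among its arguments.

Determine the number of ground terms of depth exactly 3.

Count level by level. With function symbols f/1, the terms of depth ≤ k are the 4 constants together with each function applied to depth-≤(k−1) tuples, so N_k = 4 + N_{k-1}.
N_0 = 4
N_1 = 4 + 4 = 8
N_2 = 4 + 8 = 12
N_3 = 4 + 12 = 16
Terms of depth exactly 3: N_3 − N_2 = 16 − 12 = 4.

4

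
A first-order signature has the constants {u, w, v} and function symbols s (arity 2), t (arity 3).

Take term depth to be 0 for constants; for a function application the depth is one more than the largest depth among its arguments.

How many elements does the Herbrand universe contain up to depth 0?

Let N_k count ground terms of depth at most k. Each non-constant term of depth ≤ k is some function symbol applied to depth-≤(k−1) arguments, giving N_k = 3 + N_{k-1}^2 + N_{k-1}^3.
N_0 = 3

3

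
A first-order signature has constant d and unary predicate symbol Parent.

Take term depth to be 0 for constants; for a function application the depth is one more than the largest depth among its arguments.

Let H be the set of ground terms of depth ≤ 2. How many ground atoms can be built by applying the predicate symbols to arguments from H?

1

First count ground terms of depth ≤ 2.
With no function symbols every ground term is a constant, so there is exactly 1 ground term at every depth bound.
N_0 = 1
N_1 = 1
N_2 = 1
Explicitly: d.
So |H| = 1.
A ground atom is a predicate applied to a tuple of terms from H, so the count is the sum over predicates of |H|^arity:
  Parent: 1
Total ground atoms: 1.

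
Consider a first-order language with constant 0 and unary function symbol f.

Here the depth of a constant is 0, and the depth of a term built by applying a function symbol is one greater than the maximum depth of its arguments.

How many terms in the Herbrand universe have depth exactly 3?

1

Write N_k for the number of ground terms of depth ≤ k. A term of depth ≤ k is either a constant or a function symbol applied to arguments of depth ≤ k−1, so N_k = 1 + N_{k-1}.
N_0 = 1
N_1 = 1 + 1 = 2
N_2 = 1 + 2 = 3
N_3 = 1 + 3 = 4
Terms of depth exactly 3: N_3 − N_2 = 4 − 3 = 1.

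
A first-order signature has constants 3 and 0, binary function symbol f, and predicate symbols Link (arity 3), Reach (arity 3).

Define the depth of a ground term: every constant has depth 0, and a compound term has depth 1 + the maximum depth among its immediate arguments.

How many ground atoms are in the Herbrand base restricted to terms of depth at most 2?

First count ground terms of depth ≤ 2.
Let N_k = |{terms of depth ≤ k}|. Then N_0 = 2 and N_k = 2 + N_{k-1}^2 for k ≥ 1 (one summand per function symbol, arity giving the exponent).
N_0 = 2
N_1 = 2 + 2^2 = 6
N_2 = 2 + 6^2 = 38
So |H| = 38.
Ground atoms are formed by filling each argument slot of a predicate with a term from H, so an r-ary predicate gives |H|^r atoms:
  Link: 38^3 = 54872;  Reach: 38^3 = 54872
Total ground atoms: 54872 + 54872 = 109744.

109744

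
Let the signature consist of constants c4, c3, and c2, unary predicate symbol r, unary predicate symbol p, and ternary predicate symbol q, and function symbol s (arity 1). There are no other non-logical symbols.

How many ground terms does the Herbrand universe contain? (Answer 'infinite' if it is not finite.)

The signature has at least one function symbol (s, arity 1) and at least one constant (c4).
Iterating s gives infinitely many distinct ground terms: c4, s(c4), s(s(c4)), ...
So the Herbrand universe is infinite.

infinite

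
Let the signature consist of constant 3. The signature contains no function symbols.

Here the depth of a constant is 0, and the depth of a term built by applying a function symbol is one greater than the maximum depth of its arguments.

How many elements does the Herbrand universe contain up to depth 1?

With no function symbols every ground term is a constant, so there is exactly 1 ground term at every depth bound.
N_0 = 1
N_1 = 1

1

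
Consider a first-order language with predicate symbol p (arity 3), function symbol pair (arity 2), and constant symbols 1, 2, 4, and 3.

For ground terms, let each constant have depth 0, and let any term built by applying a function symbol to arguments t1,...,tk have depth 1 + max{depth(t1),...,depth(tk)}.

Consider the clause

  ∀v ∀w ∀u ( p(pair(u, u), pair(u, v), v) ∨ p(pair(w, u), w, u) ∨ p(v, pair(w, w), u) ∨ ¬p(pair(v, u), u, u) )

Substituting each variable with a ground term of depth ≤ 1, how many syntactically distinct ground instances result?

Ground terms of depth ≤ 1:
  Let N_k = |{terms of depth ≤ k}|. Then N_0 = 4 and N_k = 4 + N_{k-1}^2 for k ≥ 1 (one summand per function symbol, arity giving the exponent).
  N_0 = 4
  N_1 = 4 + 4^2 = 20
So there are 20 ground terms available for substitution.
The clause has 3 distinct variables (v, w, u), each appearing in the body. In the free term algebra distinct substitutions yield syntactically distinct ground instances.
Number of ground instances = 20^3 = 8000.

8000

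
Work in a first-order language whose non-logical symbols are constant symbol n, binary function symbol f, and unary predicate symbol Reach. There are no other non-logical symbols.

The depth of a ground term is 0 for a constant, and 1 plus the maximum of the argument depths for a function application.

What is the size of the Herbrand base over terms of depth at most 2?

5

First count ground terms of depth ≤ 2.
Write N_k for the number of ground terms of depth ≤ k. A term of depth ≤ k is either a constant or a function symbol applied to arguments of depth ≤ k−1, so N_k = 1 + N_{k-1}^2.
N_0 = 1
N_1 = 1 + 1^2 = 2
N_2 = 1 + 2^2 = 5
So |H| = 5.
A ground atom is a predicate applied to a tuple of terms from H, so the count is the sum over predicates of |H|^arity:
  Reach: 5
Total ground atoms: 5.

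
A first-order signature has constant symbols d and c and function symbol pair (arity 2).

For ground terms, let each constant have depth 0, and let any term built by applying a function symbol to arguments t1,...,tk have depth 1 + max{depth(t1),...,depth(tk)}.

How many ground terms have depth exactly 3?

Count level by level. With function symbols pair/2, the terms of depth ≤ k are the 2 constants together with each function applied to depth-≤(k−1) tuples, so N_k = 2 + N_{k-1}^2.
N_0 = 2
N_1 = 2 + 2^2 = 6
N_2 = 2 + 6^2 = 38
N_3 = 2 + 38^2 = 1446
Terms of depth exactly 3: N_3 − N_2 = 1446 − 38 = 1408.

1408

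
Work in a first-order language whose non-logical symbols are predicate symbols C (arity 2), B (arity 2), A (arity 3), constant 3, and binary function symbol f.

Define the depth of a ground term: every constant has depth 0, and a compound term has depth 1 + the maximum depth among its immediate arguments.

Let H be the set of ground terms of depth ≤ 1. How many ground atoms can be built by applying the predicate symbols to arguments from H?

First count ground terms of depth ≤ 1.
Let N_k count ground terms of depth at most k. Each non-constant term of depth ≤ k is some function symbol applied to depth-≤(k−1) arguments, giving N_k = 1 + N_{k-1}^2.
N_0 = 1
N_1 = 1 + 1^2 = 2
So |H| = 2.
A ground atom is a predicate applied to a tuple of terms from H, so the count is the sum over predicates of |H|^arity:
  C: 2^2 = 4;  B: 2^2 = 4;  A: 2^3 = 8
Total ground atoms: 4 + 4 + 8 = 16.

16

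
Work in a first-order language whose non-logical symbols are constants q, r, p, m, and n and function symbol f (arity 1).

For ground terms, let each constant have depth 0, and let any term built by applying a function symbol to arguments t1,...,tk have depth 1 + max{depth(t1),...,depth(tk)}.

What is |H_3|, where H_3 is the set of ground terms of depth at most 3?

20

Let N_k count ground terms of depth at most k. Each non-constant term of depth ≤ k is some function symbol applied to depth-≤(k−1) arguments, giving N_k = 5 + N_{k-1}.
N_0 = 5
N_1 = 5 + 5 = 10
N_2 = 5 + 10 = 15
N_3 = 5 + 15 = 20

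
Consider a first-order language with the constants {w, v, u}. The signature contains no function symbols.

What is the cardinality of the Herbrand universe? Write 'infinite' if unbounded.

3

There are no function symbols, so every ground term is one of the 3 constants.
The Herbrand universe is {w, v, u}, which is finite with 3 elements.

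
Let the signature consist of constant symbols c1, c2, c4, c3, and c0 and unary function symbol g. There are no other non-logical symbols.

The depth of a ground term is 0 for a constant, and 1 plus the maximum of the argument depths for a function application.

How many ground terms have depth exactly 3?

5

Count level by level. With function symbols g/1, the terms of depth ≤ k are the 5 constants together with each function applied to depth-≤(k−1) tuples, so N_k = 5 + N_{k-1}.
N_0 = 5
N_1 = 5 + 5 = 10
N_2 = 5 + 10 = 15
N_3 = 5 + 15 = 20
Terms of depth exactly 3: N_3 − N_2 = 20 − 15 = 5.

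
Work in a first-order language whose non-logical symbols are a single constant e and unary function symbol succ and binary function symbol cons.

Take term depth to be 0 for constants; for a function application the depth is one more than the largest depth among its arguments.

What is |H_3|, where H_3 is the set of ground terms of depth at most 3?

183

Count level by level. With function symbols succ/1, cons/2, the terms of depth ≤ k are the 1 constant together with each function applied to depth-≤(k−1) tuples, so N_k = 1 + N_{k-1} + N_{k-1}^2.
N_0 = 1
N_1 = 1 + 1 + 1^2 = 3
N_2 = 1 + 3 + 3^2 = 13
N_3 = 1 + 13 + 13^2 = 183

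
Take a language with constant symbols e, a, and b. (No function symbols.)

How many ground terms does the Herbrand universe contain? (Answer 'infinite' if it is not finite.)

There are no function symbols, so every ground term is one of the 3 constants.
The Herbrand universe is {e, a, b}, which is finite with 3 elements.

3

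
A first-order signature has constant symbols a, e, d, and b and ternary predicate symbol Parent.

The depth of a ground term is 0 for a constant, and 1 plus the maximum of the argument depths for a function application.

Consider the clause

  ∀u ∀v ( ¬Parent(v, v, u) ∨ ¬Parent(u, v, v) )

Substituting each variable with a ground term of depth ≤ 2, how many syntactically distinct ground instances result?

16

Ground terms of depth ≤ 2:
  With no function symbols every ground term is a constant, so there are exactly 4 ground terms at every depth bound.
  N_0 = 4
  N_1 = 4
  N_2 = 4
  Explicitly: a, e, d, b.
So there are 4 ground terms available for substitution.
The body mentions every one of the 2 quantified variables; since ground terms form a free algebra, no two substitutions collapse to the same formula.
Number of ground instances = 4^2 = 16.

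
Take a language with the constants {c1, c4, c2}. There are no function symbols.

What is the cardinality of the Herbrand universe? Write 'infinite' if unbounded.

3

There are no function symbols, so every ground term is one of the 3 constants.
The Herbrand universe is {c1, c4, c2}, which is finite with 3 elements.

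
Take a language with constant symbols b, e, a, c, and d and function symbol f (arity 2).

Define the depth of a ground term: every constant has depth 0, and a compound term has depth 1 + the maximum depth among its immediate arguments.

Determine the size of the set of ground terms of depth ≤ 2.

Count level by level. With function symbols f/2, the terms of depth ≤ k are the 5 constants together with each function applied to depth-≤(k−1) tuples, so N_k = 5 + N_{k-1}^2.
N_0 = 5
N_1 = 5 + 5^2 = 30
N_2 = 5 + 30^2 = 905

905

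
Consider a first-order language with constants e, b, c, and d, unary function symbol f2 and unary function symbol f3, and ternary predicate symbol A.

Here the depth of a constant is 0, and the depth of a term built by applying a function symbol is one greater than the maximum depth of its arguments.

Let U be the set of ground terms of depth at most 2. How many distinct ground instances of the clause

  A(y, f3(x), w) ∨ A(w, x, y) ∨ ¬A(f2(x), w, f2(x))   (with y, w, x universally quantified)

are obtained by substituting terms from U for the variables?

Ground terms of depth ≤ 2:
  Write N_k for the number of ground terms of depth ≤ k. A term of depth ≤ k is either a constant or a function symbol applied to arguments of depth ≤ k−1, so N_k = 4 + N_{k-1} + N_{k-1}.
  N_0 = 4
  N_1 = 4 + 4 + 4 = 12
  N_2 = 4 + 12 + 12 = 28
So there are 28 ground terms available for substitution.
The body mentions every one of the 3 quantified variables; since ground terms form a free algebra, no two substitutions collapse to the same formula.
Number of ground instances = 28^3 = 21952.

21952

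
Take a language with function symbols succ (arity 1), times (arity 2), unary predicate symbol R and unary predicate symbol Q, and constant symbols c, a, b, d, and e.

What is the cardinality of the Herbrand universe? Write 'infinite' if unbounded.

The signature has at least one function symbol (succ, arity 1) and at least one constant (c).
Iterating succ gives infinitely many distinct ground terms: c, succ(c), succ(succ(c)), ...
So the Herbrand universe is infinite.

infinite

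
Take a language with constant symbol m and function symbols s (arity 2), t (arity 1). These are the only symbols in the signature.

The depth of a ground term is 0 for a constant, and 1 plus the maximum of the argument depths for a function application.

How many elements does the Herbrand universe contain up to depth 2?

13

If N_k denotes the number of depth-≤k ground terms, the 1 constant gives N_0 = 1, and each function symbol of arity r contributes N_{k-1}^r new terms at level k: N_k = 1 + N_{k-1}^2 + N_{k-1}.
N_0 = 1
N_1 = 1 + 1^2 + 1 = 3
N_2 = 1 + 3^2 + 3 = 13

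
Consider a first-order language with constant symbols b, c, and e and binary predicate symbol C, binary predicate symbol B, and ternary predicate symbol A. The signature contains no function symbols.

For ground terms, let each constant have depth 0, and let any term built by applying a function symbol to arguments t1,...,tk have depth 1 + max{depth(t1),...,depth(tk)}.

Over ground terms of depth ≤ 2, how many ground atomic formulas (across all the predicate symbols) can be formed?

First count ground terms of depth ≤ 2.
With no function symbols every ground term is a constant, so there are exactly 3 ground terms at every depth bound.
N_0 = 3
N_1 = 3
N_2 = 3
Explicitly: b, c, e.
So |H| = 3.
Ground atoms are formed by filling each argument slot of a predicate with a term from H, so an r-ary predicate gives |H|^r atoms:
  C: 3^2 = 9;  B: 3^2 = 9;  A: 3^3 = 27
Total ground atoms: 9 + 9 + 27 = 45.

45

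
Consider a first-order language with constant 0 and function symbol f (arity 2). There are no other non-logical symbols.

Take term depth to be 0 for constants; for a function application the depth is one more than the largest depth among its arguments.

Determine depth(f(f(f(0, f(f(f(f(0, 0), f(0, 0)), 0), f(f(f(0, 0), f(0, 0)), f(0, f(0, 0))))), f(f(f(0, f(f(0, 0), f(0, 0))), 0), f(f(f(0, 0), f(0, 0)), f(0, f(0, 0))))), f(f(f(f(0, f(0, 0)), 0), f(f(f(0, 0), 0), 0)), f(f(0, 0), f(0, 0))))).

7

depth(f(0, 0)) = 1 + max(0, 0) = 1
depth(f(f(0, 0), f(0, 0))) = 1 + max(1, 1) = 2
depth(f(f(f(0, 0), f(0, 0)), 0)) = 1 + max(2, 0) = 3
depth(f(0, f(0, 0))) = 1 + max(0, 1) = 2
depth(f(f(f(0, 0), f(0, 0)), f(0, f(0, 0)))) = 1 + max(2, 2) = 3
depth(f(f(f(f(0, 0), f(0, 0)), 0), f(f(f(0, 0), f(0, 0)), f(0, f(0, 0))))) = 1 + max(3, 3) = 4
depth(f(0, f(f(f(f(0, 0), f(0, 0)), 0), f(f(f(0, 0), f(0, 0)), f(0, f(0, 0)))))) = 1 + max(0, 4) = 5
depth(f(0, f(f(0, 0), f(0, 0)))) = 1 + max(0, 2) = 3
depth(f(f(0, f(f(0, 0), f(0, 0))), 0)) = 1 + max(3, 0) = 4
depth(f(f(f(0, f(f(0, 0), f(0, 0))), 0), f(f(f(0, 0), f(0, 0)), f(0, f(0, 0))))) = 1 + max(4, 3) = 5
depth(f(f(0, f(f(f(f(0, 0), f(0, 0)), 0), f(f(f(0, 0), f(0, 0)), f(0, f(0, 0))))), f(f(f(0, f(f(0, 0), f(0, 0))), 0), f(f(f(0, 0), f(0, 0)), f(0, f(0, 0)))))) = 1 + max(5, 5) = 6
depth(f(f(0, f(0, 0)), 0)) = 1 + max(2, 0) = 3
depth(f(f(0, 0), 0)) = 1 + max(1, 0) = 2
depth(f(f(f(0, 0), 0), 0)) = 1 + max(2, 0) = 3
depth(f(f(f(0, f(0, 0)), 0), f(f(f(0, 0), 0), 0))) = 1 + max(3, 3) = 4
depth(f(f(f(f(0, f(0, 0)), 0), f(f(f(0, 0), 0), 0)), f(f(0, 0), f(0, 0)))) = 1 + max(4, 2) = 5
depth(f(f(f(0, f(f(f(f(0, 0), f(0, 0)), 0), f(f(f(0, 0), f(0, 0)), f(0, f(0, 0))))), f(f(f(0, f(f(0, 0), f(0, 0))), 0), f(f(f(0, 0), f(0, 0)), f(0, f(0, 0))))), f(f(f(f(0, f(0, 0)), 0), f(f(f(0, 0), 0), 0)), f(f(0, 0), f(0, 0))))) = 1 + max(6, 5) = 7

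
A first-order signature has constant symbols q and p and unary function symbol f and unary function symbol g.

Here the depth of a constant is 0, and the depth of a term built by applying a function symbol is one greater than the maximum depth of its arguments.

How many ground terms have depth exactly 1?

4

Let N_k = |{terms of depth ≤ k}|. Then N_0 = 2 and N_k = 2 + N_{k-1} + N_{k-1} for k ≥ 1 (one summand per function symbol, arity giving the exponent).
N_0 = 2
N_1 = 2 + 2 + 2 = 6
Terms of depth exactly 1: N_1 − N_0 = 6 − 2 = 4.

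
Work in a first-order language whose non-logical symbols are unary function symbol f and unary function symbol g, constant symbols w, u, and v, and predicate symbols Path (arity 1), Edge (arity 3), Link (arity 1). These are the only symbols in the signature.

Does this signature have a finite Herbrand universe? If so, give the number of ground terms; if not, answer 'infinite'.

The signature has at least one function symbol (f, arity 1) and at least one constant (w).
Iterating f gives infinitely many distinct ground terms: w, f(w), f(f(w)), ...
So the Herbrand universe is infinite.

infinite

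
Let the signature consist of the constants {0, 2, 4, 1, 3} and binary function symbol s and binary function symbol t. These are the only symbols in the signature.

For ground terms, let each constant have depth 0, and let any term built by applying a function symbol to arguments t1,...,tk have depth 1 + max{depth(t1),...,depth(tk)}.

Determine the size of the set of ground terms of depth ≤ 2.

6055

Let N_k count ground terms of depth at most k. Each non-constant term of depth ≤ k is some function symbol applied to depth-≤(k−1) arguments, giving N_k = 5 + N_{k-1}^2 + N_{k-1}^2.
N_0 = 5
N_1 = 5 + 5^2 + 5^2 = 55
N_2 = 5 + 55^2 + 55^2 = 6055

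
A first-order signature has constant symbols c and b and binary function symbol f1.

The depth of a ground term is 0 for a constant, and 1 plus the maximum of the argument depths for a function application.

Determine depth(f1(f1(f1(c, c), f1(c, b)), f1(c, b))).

depth(f1(c, c)) = 1 + max(0, 0) = 1
depth(f1(c, b)) = 1 + max(0, 0) = 1
depth(f1(f1(c, c), f1(c, b))) = 1 + max(1, 1) = 2
depth(f1(f1(f1(c, c), f1(c, b)), f1(c, b))) = 1 + max(2, 1) = 3

3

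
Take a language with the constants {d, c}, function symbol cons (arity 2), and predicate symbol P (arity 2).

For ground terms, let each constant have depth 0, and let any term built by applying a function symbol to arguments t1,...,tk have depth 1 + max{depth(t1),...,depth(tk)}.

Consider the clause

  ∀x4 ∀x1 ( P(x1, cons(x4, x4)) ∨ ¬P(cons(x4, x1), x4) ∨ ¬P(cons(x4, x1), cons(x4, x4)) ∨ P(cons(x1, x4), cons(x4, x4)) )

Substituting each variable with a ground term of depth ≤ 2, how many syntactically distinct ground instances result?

1444

Ground terms of depth ≤ 2:
  Count level by level. With function symbols cons/2, the terms of depth ≤ k are the 2 constants together with each function applied to depth-≤(k−1) tuples, so N_k = 2 + N_{k-1}^2.
  N_0 = 2
  N_1 = 2 + 2^2 = 6
  N_2 = 2 + 6^2 = 38
So there are 38 ground terms available for substitution.
The body mentions every one of the 2 quantified variables; since ground terms form a free algebra, no two substitutions collapse to the same formula.
Number of ground instances = 38^2 = 1444.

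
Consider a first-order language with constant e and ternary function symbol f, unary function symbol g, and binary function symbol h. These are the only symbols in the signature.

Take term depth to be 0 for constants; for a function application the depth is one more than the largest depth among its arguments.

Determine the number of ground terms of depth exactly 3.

Write N_k for the number of ground terms of depth ≤ k. A term of depth ≤ k is either a constant or a function symbol applied to arguments of depth ≤ k−1, so N_k = 1 + N_{k-1}^3 + N_{k-1} + N_{k-1}^2.
N_0 = 1
N_1 = 1 + 1^3 + 1 + 1^2 = 4
N_2 = 1 + 4^3 + 4 + 4^2 = 85
N_3 = 1 + 85^3 + 85 + 85^2 = 621436
Terms of depth exactly 3: N_3 − N_2 = 621436 − 85 = 621351.

621351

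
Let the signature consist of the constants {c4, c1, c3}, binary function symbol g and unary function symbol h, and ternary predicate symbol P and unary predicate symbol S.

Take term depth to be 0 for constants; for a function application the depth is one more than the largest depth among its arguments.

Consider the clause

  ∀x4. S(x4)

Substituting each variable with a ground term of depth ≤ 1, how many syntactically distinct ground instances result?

15

Ground terms of depth ≤ 1:
  Let N_k count ground terms of depth at most k. Each non-constant term of depth ≤ k is some function symbol applied to depth-≤(k−1) arguments, giving N_k = 3 + N_{k-1}^2 + N_{k-1}.
  N_0 = 3
  N_1 = 3 + 3^2 + 3 = 15
So there are 15 ground terms available for substitution.
The clause has 1 distinct variable (x4), which appears in the body. In the free term algebra distinct substitutions yield syntactically distinct ground instances.
Number of ground instances = 15.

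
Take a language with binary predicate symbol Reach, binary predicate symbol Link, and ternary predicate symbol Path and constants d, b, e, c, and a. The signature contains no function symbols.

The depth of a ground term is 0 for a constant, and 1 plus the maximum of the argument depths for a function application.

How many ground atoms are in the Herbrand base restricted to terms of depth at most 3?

175

First count ground terms of depth ≤ 3.
With no function symbols every ground term is a constant, so there are exactly 5 ground terms at every depth bound.
N_0 = 5
N_1 = 5
N_2 = 5
N_3 = 5
So |H| = 5.
A ground atom is a predicate applied to a tuple of terms from H, so the count is the sum over predicates of |H|^arity:
  Reach: 5^2 = 25;  Link: 5^2 = 25;  Path: 5^3 = 125
Total ground atoms: 25 + 25 + 125 = 175.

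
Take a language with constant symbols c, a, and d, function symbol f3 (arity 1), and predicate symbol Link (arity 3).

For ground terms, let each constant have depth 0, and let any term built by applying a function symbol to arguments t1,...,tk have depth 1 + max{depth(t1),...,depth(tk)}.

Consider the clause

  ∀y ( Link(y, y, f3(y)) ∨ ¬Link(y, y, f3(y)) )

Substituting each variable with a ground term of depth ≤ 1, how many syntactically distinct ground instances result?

6

Ground terms of depth ≤ 1:
  Write N_k for the number of ground terms of depth ≤ k. A term of depth ≤ k is either a constant or a function symbol applied to arguments of depth ≤ k−1, so N_k = 3 + N_{k-1}.
  N_0 = 3
  N_1 = 3 + 3 = 6
  Explicitly: c, a, d, f3(c), f3(a), f3(d).
So there are 6 ground terms available for substitution.
There is 1 variable to instantiate (y),  occurring in at least one literal, so different choices give different ground instances.
Number of ground instances = 6.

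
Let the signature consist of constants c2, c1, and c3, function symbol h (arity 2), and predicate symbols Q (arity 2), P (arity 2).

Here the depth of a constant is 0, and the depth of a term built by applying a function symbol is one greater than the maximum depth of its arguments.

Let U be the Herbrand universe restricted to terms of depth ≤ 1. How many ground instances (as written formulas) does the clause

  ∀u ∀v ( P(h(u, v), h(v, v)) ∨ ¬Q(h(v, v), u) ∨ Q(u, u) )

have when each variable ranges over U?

144

Ground terms of depth ≤ 1:
  Count level by level. With function symbols h/2, the terms of depth ≤ k are the 3 constants together with each function applied to depth-≤(k−1) tuples, so N_k = 3 + N_{k-1}^2.
  N_0 = 3
  N_1 = 3 + 3^2 = 12
  Explicitly: c2, c1, c3, h(c2, c2), h(c2, c1), h(c2, c3), h(c1, c2), h(c1, c1), h(c1, c3), h(c3, c2), h(c3, c1), h(c3, c3).
So there are 12 ground terms available for substitution.
The clause has 2 distinct variables (u, v), each appearing in the body. In the free term algebra distinct substitutions yield syntactically distinct ground instances.
Number of ground instances = 12^2 = 144.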